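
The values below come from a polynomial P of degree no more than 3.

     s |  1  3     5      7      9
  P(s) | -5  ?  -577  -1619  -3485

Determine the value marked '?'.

-119

On equispaced nodes a degree-3 polynomial has vanishing fourth forward difference, so
  P(1) - 4·P(3) + 6·P(5) - 4·P(7) + P(9) = 0.
Substituting the known values and solving for P(3):
  -4·P(3) = 476
  P(3) = -119.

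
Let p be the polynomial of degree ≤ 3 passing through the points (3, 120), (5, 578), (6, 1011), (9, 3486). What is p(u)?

Using the Lagrange interpolation formula with nodes 3, 5, 6, 9:
  L_0(u) = (u - 5)(u - 6)(u - 9) / -36
  L_1(u) = (u - 3)(u - 6)(u - 9) / 8
  L_2(u) = (u - 3)(u - 5)(u - 9) / -9
  L_3(u) = (u - 3)(u - 5)(u - 6) / 72
Then p(u) = 120·L_0(u) + 578·L_1(u) + 1011·L_2(u) + 3486·L_3(u).
Expanding and collecting terms gives p(u) = 5u³ - 2u² + 3.
Check: p(5) = 578. ✓

p(u) = 5u^3 - 2u^2 + 3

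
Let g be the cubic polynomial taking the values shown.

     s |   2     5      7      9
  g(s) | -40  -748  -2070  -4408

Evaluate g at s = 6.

-1300

Using the Lagrange interpolation formula with nodes 2, 5, 7, 9:
  L_0(s) = (s - 5)(s - 7)(s - 9) / -105
  L_1(s) = (s - 2)(s - 7)(s - 9) / 24
  L_2(s) = (s - 2)(s - 5)(s - 9) / -20
  L_3(s) = (s - 2)(s - 5)(s - 7) / 56
Then g(s) = -40·L_0(s) - 748·L_1(s) - 2070·L_2(s) - 4408·L_3(s).
Expanding and collecting terms gives g(s) = -6s^3 - s^2 + 5s + 2.
Evaluating at s = 6: g(6) = -1300.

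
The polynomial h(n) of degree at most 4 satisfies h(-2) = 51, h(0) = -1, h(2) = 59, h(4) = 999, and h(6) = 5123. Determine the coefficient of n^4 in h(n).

4

Write h(n) = an^4 + bn^3 + cn^2 + dn + e. Substituting each data point gives a linear system:
  16a - 8b + 4c - 2d + e = 51
  e = -1
  16a + 8b + 4c + 2d + e = 59
  256a + 64b + 16c + 4d + e = 999
  1296a + 216b + 36c + 6d + e = 5123
Solving the system yields a = 4, b = 0, c = -2, d = 2, e = -1.
So h(n) = 4n^4 - 2n^2 + 2n - 1.
The leading coefficient is 4.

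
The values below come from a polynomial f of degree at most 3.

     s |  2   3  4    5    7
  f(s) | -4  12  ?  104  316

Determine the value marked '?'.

The 4 known points determine the degree-3 polynomial uniquely.
Write f(s) = as^3 + bs^2 + cs + d. Substituting each data point gives a linear system:
  8a + 4b + 2c + d = -4
  27a + 9b + 3c + d = 12
  125a + 25b + 5c + d = 104
  343a + 49b + 7c + d = 316
Solving the system yields a = 1, b = 0, c = -3, d = -6.
So f(s) = s^3 - 3s - 6.
Then f(4) = 46.

46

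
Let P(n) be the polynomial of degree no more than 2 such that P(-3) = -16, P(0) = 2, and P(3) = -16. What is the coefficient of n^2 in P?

-2

Write P(n) = an^2 + bn + c. Substituting each data point gives a linear system:
  9a - 3b + c = -16
  c = 2
  9a + 3b + c = -16
Solving the system yields a = -2, b = 0, c = 2.
So P(n) = -2n² + 2.
The leading coefficient is -2.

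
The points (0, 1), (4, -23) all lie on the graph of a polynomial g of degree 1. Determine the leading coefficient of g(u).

-6

Write g(u) = au + b. Substituting each data point gives a linear system:
  b = 1
  4a + b = -23
Solving the system yields a = -6, b = 1.
So g(u) = -6u + 1.
The leading coefficient is -6.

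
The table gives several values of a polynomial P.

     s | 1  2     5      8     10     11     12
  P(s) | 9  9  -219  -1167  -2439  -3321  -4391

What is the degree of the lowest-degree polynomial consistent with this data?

Divided differences on the nodes 1, 2, 5, 8, 10, 11, 12:
  order 0: 9  9  -219  -1167  -2439  -3321  -4391
  order 1: 0  -76  -316  -636  -882  -1070
  order 2: -19  -40  -64  -82  -94
  order 3: -3  -3  -3  -3
  order 4: 0  0  0
  order 5: 0  0
  order 6: 0
The order-3 divided differences are all -3 (nonzero) and every higher order vanishes, so the data lies on a polynomial of degree exactly 3.

3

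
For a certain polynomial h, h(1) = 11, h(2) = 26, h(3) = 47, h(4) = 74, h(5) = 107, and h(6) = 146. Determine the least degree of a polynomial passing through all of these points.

Forward differences of the values at u = 1, 2, 3, 4, 5, 6:
  h  : 11  26  47  74  107  146
  Δ  : 15  21  27  33  39
  Δ^2: 6  6  6  6
  Δ^3: 0  0  0
  Δ^4: 0  0
  Δ^5: 0
The second differences are constant (6) and nonzero, while all higher differences vanish, so the minimal degree is 2.

2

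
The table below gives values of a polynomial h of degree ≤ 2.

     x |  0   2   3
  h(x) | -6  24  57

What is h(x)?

h(x) = 6x^2 + 3x - 6

Using the Lagrange interpolation formula with nodes 0, 2, 3:
  L_0(x) = (x - 2)(x - 3) / 6
  L_1(x) = x(x - 3) / -2
  L_2(x) = x(x - 2) / 3
Then h(x) = -6·L_0(x) + 24·L_1(x) + 57·L_2(x).
Expanding and collecting terms gives h(x) = 6x^2 + 3x - 6.
Check: h(0) = -6. ✓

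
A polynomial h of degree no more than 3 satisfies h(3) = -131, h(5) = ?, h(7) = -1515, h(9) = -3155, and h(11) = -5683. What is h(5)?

On equispaced nodes a degree-3 polynomial has vanishing fourth forward difference, so
  h(3) - 4·h(5) + 6·h(7) - 4·h(9) + h(11) = 0.
Substituting the known values and solving for h(5):
  -4·h(5) = 2284
  h(5) = -571.

-571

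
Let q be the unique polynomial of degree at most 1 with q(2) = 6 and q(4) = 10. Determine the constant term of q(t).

Write q(t) = at + b. Substituting each data point gives a linear system:
  2a + b = 6
  4a + b = 10
Solving the system yields a = 2, b = 2.
So q(t) = 2t + 2.
The constant term is 2.

2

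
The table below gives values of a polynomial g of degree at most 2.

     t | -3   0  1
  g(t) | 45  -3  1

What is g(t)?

g(t) = 5t^2 - t - 3

Write g(t) = at^2 + bt + c. Substituting each data point gives a linear system:
  9a - 3b + c = 45
  c = -3
  a + b + c = 1
Solving the system yields a = 5, b = -1, c = -3.
So g(t) = 5t^2 - t - 3.
Check: g(0) = -3. ✓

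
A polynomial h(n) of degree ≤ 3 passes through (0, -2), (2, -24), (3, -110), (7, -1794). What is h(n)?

h(n) = -6n^3 + 5n^2 + 3n - 2

Using the Lagrange interpolation formula with nodes 0, 2, 3, 7:
  L_0(n) = (n - 2)(n - 3)(n - 7) / -42
  L_1(n) = n(n - 3)(n - 7) / 10
  L_2(n) = n(n - 2)(n - 7) / -12
  L_3(n) = n(n - 2)(n - 3) / 140
Then h(n) = -2·L_0(n) - 24·L_1(n) - 110·L_2(n) - 1794·L_3(n).
Expanding and collecting terms gives h(n) = -6n^3 + 5n^2 + 3n - 2.
Check: h(3) = -110. ✓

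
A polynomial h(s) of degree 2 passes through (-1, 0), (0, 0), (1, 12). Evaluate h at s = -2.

12

Write h(s) = as^2 + bs + c. Substituting each data point gives a linear system:
  a - b + c = 0
  c = 0
  a + b + c = 12
Solving the system yields a = 6, b = 6, c = 0.
So h(s) = 6s^2 + 6s.
Then h(-2) = 12.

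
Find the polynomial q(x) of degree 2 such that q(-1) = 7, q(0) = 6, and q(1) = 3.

Using the Lagrange interpolation formula with nodes -1, 0, 1:
  L_0(x) = x(x - 1) / 2
  L_1(x) = (x + 1)(x - 1) / -1
  L_2(x) = (x + 1)x / 2
Then q(x) = 7·L_0(x) + 6·L_1(x) + 3·L_2(x).
Expanding and collecting terms gives q(x) = -x^2 - 2x + 6.
Check: q(1) = 3. ✓

q(x) = -x^2 - 2x + 6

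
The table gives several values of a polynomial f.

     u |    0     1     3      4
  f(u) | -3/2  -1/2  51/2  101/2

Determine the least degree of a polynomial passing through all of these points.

2

Divided differences on the nodes 0, 1, 3, 4:
  order 0: -3/2  -1/2  51/2  101/2
  order 1: 1  13  25
  order 2: 4  4
  order 3: 0
The order-2 divided differences are all 4 (nonzero) and every higher order vanishes, so the data lies on a polynomial of degree exactly 2.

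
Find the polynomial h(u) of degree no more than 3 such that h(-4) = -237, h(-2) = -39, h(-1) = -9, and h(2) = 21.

h(u) = 3u^3 - 2u^2 + 3u - 1

Write h(u) = au^3 + bu^2 + cu + d. Substituting each data point gives a linear system:
  -64a + 16b - 4c + d = -237
  -8a + 4b - 2c + d = -39
  -a + b - c + d = -9
  8a + 4b + 2c + d = 21
Solving the system yields a = 3, b = -2, c = 3, d = -1.
So h(u) = 3u³ - 2u² + 3u - 1.
Check: h(2) = 21. ✓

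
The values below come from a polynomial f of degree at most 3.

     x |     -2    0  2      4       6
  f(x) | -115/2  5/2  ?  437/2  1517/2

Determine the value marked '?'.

The 4 known points determine the degree-3 polynomial uniquely.
Write f(x) = ax^3 + bx^2 + cx + d. Substituting each data point gives a linear system:
  -8a + 4b - 2c + d = -115/2
  d = 5/2
  64a + 16b + 4c + d = 437/2
  216a + 36b + 6c + d = 1517/2
Solving the system yields a = 4, b = -4, c = 6, d = 5/2.
So f(x) = 4x³ - 4x² + 6x + 5/2.
Then f(2) = 61/2.

61/2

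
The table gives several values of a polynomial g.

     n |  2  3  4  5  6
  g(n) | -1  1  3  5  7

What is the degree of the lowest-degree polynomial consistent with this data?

1

Forward differences of the values at n = 2, 3, 4, 5, 6:
  g  : -1  1  3  5  7
  Δ  : 2  2  2  2
  Δ^2: 0  0  0
  Δ^3: 0  0
  Δ^4: 0
The first differences are constant (2) and nonzero, while all higher differences vanish, so the minimal degree is 1.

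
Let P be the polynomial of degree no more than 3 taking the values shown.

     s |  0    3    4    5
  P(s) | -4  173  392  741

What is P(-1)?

-3

Using the Lagrange interpolation formula with nodes 0, 3, 4, 5:
  L_0(s) = (s - 3)(s - 4)(s - 5) / -60
  L_1(s) = s(s - 4)(s - 5) / 6
  L_2(s) = s(s - 3)(s - 5) / -4
  L_3(s) = s(s - 3)(s - 4) / 10
Then P(s) = -4·L_0(s) + 173·L_1(s) + 392·L_2(s) + 741·L_3(s).
Expanding and collecting terms gives P(s) = 5s^3 + 5s^2 - s - 4.
Evaluating at s = -1: P(-1) = -3.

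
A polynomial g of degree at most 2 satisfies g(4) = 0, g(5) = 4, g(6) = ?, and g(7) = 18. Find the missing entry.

On equispaced nodes a degree-2 polynomial has vanishing third forward difference, so
  - g(4) + 3·g(5) - 3·g(6) + g(7) = 0.
Substituting the known values and solving for g(6):
  -3·g(6) = -30
  g(6) = 10.

10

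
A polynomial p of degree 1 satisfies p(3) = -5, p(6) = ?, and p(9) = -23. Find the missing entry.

-14

On equispaced nodes a degree-1 polynomial has vanishing second forward difference, so
  p(3) - 2·p(6) + p(9) = 0.
Substituting the known values and solving for p(6):
  -2·p(6) = 28
  p(6) = -14.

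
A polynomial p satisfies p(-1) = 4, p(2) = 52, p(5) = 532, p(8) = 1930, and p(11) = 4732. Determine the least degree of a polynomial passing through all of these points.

3

Forward differences of the values at u = -1, 2, 5, 8, 11:
  p  : 4  52  532  1930  4732
  Δ  : 48  480  1398  2802
  Δ^2: 432  918  1404
  Δ^3: 486  486
  Δ^4: 0
The third differences are constant (486) and nonzero, while all higher differences vanish, so the minimal degree is 3.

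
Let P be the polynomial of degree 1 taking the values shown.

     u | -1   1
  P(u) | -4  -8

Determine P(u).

P(u) = -2u - 6

Using the Lagrange interpolation formula with nodes -1, 1:
  L_0(u) = (u - 1) / -2
  L_1(u) = (u + 1) / 2
Then P(u) = -4·L_0(u) - 8·L_1(u).
Expanding and collecting terms gives P(u) = -2u - 6.
Check: P(1) = -8. ✓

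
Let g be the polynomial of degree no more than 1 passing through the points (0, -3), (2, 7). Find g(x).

g(x) = 5x - 3

Using the Lagrange interpolation formula with nodes 0, 2:
  L_0(x) = (x - 2) / -2
  L_1(x) = x / 2
Then g(x) = -3·L_0(x) + 7·L_1(x).
Expanding and collecting terms gives g(x) = 5x - 3.
Check: g(0) = -3. ✓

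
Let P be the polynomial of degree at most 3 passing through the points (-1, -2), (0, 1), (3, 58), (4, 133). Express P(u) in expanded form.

P(u) = 2u^3 + u + 1

Write P(u) = au^3 + bu^2 + cu + d. Substituting each data point gives a linear system:
  -a + b - c + d = -2
  d = 1
  27a + 9b + 3c + d = 58
  64a + 16b + 4c + d = 133
Solving the system yields a = 2, b = 0, c = 1, d = 1.
So P(u) = 2u^3 + u + 1.
Check: P(-1) = -2. ✓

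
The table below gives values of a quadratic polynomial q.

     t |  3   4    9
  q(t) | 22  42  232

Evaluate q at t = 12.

418

Write q(t) = at^2 + bt + c. Substituting each data point gives a linear system:
  9a + 3b + c = 22
  16a + 4b + c = 42
  81a + 9b + c = 232
Solving the system yields a = 3, b = -1, c = -2.
So q(t) = 3t² - t - 2.
Then q(12) = 418.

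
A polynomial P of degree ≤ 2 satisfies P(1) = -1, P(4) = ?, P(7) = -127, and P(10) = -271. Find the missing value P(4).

-37

The 3 known points determine the degree-2 polynomial uniquely.
Write P(t) = at^2 + bt + c. Substituting each data point gives a linear system:
  a + b + c = -1
  49a + 7b + c = -127
  100a + 10b + c = -271
Solving the system yields a = -3, b = 3, c = -1.
So P(t) = -3t^2 + 3t - 1.
Then P(4) = -37.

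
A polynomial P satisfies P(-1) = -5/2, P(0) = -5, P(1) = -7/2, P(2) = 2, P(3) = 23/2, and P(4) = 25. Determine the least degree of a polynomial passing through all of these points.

Forward differences of the values at u = -1, 0, 1, 2, 3, 4:
  P  : -5/2  -5  -7/2  2  23/2  25
  Δ  : -5/2  3/2  11/2  19/2  27/2
  Δ^2: 4  4  4  4
  Δ^3: 0  0  0
  Δ^4: 0  0
  Δ^5: 0
The second differences are constant (4) and nonzero, while all higher differences vanish, so the minimal degree is 2.

2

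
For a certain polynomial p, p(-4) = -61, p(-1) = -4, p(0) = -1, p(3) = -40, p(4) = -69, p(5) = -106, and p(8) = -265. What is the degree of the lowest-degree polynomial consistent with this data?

Divided differences on the nodes -4, -1, 0, 3, 4, 5, 8:
  order 0: -61  -4  -1  -40  -69  -106  -265
  order 1: 19  3  -13  -29  -37  -53
  order 2: -4  -4  -4  -4  -4
  order 3: 0  0  0  0
  order 4: 0  0  0
  order 5: 0  0
  order 6: 0
The order-2 divided differences are all -4 (nonzero) and every higher order vanishes, so the data lies on a polynomial of degree exactly 2.

2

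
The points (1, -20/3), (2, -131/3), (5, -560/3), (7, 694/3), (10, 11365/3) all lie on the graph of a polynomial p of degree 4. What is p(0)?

5

Using the Lagrange interpolation formula with nodes 1, 2, 5, 7, 10:
  L_0(n) = (n - 2)(n - 5)(n - 7)(n - 10) / 216
  L_1(n) = (n - 1)(n - 5)(n - 7)(n - 10) / -120
  L_2(n) = (n - 1)(n - 2)(n - 7)(n - 10) / 120
  L_3(n) = (n - 1)(n - 2)(n - 5)(n - 10) / -180
  L_4(n) = (n - 1)(n - 2)(n - 5)(n - 7) / 1080
Then p(n) = -20/3·L_0(n) - 131/3·L_1(n) - 560/3·L_2(n) + 694/3·L_3(n) + 11365/3·L_4(n).
Expanding and collecting terms gives p(n) = n⁴ - 6n³ - (5/3)n² - 5n + 5.
Evaluating at n = 0: p(0) = 5.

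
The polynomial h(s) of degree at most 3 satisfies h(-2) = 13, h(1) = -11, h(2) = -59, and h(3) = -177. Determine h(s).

Write h(s) = as^3 + bs^2 + cs + d. Substituting each data point gives a linear system:
  -8a + 4b - 2c + d = 13
  a + b + c + d = -11
  8a + 4b + 2c + d = -59
  27a + 9b + 3c + d = -177
Solving the system yields a = -5, b = -5, c = 2, d = -3.
So h(s) = -5s^3 - 5s^2 + 2s - 3.
Check: h(1) = -11. ✓

h(s) = -5s^3 - 5s^2 + 2s - 3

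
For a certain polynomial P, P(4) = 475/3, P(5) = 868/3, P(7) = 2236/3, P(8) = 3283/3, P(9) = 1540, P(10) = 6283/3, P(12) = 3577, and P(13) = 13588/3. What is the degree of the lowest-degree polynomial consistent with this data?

Divided differences on the nodes 4, 5, 7, 8, 9, 10, 12, 13:
  order 0: 475/3  868/3  2236/3  3283/3  1540  6283/3  3577  13588/3
  order 1: 131  228  349  1337/3  1663/3  2224/3  2857/3
  order 2: 97/3  121/3  145/3  163/3  187/3  211/3
  order 3: 2  2  2  2  2
  order 4: 0  0  0  0
  order 5: 0  0  0
  order 6: 0  0
  order 7: 0
The order-3 divided differences are all 2 (nonzero) and every higher order vanishes, so the data lies on a polynomial of degree exactly 3.

3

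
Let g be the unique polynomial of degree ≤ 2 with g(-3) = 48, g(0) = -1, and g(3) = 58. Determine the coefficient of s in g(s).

Write g(s) = as^2 + bs + c. Substituting each data point gives a linear system:
  9a - 3b + c = 48
  c = -1
  9a + 3b + c = 58
Solving the system yields a = 6, b = 5/3, c = -1.
So g(s) = 6s^2 + (5/3)s - 1.
The coefficient of s is 5/3.

5/3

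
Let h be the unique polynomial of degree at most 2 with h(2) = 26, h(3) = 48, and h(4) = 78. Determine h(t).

Write h(t) = at^2 + bt + c. Substituting each data point gives a linear system:
  4a + 2b + c = 26
  9a + 3b + c = 48
  16a + 4b + c = 78
Solving the system yields a = 4, b = 2, c = 6.
So h(t) = 4t^2 + 2t + 6.
Check: h(2) = 26. ✓

h(t) = 4t^2 + 2t + 6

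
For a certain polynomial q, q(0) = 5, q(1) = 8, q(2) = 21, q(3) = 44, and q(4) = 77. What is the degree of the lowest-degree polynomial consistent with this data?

2

Forward differences of the values at t = 0, 1, 2, 3, 4:
  q  : 5  8  21  44  77
  Δ  : 3  13  23  33
  Δ^2: 10  10  10
  Δ^3: 0  0
  Δ^4: 0
The second differences are constant (10) and nonzero, while all higher differences vanish, so the minimal degree is 2.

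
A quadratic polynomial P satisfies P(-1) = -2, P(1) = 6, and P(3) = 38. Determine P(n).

P(n) = 3n^2 + 4n - 1

Using the Lagrange interpolation formula with nodes -1, 1, 3:
  L_0(n) = (n - 1)(n - 3) / 8
  L_1(n) = (n + 1)(n - 3) / -4
  L_2(n) = (n + 1)(n - 1) / 8
Then P(n) = -2·L_0(n) + 6·L_1(n) + 38·L_2(n).
Expanding and collecting terms gives P(n) = 3n^2 + 4n - 1.
Check: P(3) = 38. ✓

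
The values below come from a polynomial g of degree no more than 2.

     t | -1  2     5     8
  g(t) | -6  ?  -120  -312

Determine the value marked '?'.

-18

The 3 known points determine the degree-2 polynomial uniquely.
Write g(t) = at^2 + bt + c. Substituting each data point gives a linear system:
  a - b + c = -6
  25a + 5b + c = -120
  64a + 8b + c = -312
Solving the system yields a = -5, b = 1, c = 0.
So g(t) = -5t² + t.
Then g(2) = -18.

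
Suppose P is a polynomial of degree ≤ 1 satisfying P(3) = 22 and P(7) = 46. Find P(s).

P(s) = 6s + 4

Using the Lagrange interpolation formula with nodes 3, 7:
  L_0(s) = (s - 7) / -4
  L_1(s) = (s - 3) / 4
Then P(s) = 22·L_0(s) + 46·L_1(s).
Expanding and collecting terms gives P(s) = 6s + 4.
Check: P(7) = 46. ✓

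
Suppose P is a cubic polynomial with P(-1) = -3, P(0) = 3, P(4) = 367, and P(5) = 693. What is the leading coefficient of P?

Write P(n) = an^3 + bn^2 + cn + d. Substituting each data point gives a linear system:
  -a + b - c + d = -3
  d = 3
  64a + 16b + 4c + d = 367
  125a + 25b + 5c + d = 693
Solving the system yields a = 5, b = 2, c = 3, d = 3.
So P(n) = 5n³ + 2n² + 3n + 3.
The leading coefficient is 5.

5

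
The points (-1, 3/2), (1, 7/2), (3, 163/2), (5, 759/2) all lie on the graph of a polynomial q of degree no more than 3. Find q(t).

q(t) = 3t^3 + (1/2)t^2 - 2t + 2

Write q(t) = at^3 + bt^2 + ct + d. Substituting each data point gives a linear system:
  -a + b - c + d = 3/2
  a + b + c + d = 7/2
  27a + 9b + 3c + d = 163/2
  125a + 25b + 5c + d = 759/2
Solving the system yields a = 3, b = 1/2, c = -2, d = 2.
So q(t) = 3t³ + (1/2)t² - 2t + 2.
Check: q(3) = 163/2. ✓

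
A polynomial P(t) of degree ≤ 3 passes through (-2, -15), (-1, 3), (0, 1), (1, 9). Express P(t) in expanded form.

Using the Lagrange interpolation formula with nodes -2, -1, 0, 1:
  L_0(t) = (t + 1)t(t - 1) / -6
  L_1(t) = (t + 2)t(t - 1) / 2
  L_2(t) = (t + 2)(t + 1)(t - 1) / -2
  L_3(t) = (t + 2)(t + 1)t / 6
Then P(t) = -15·L_0(t) + 3·L_1(t) + 1·L_2(t) + 9·L_3(t).
Expanding and collecting terms gives P(t) = 5t^3 + 5t^2 - 2t + 1.
Check: P(-2) = -15. ✓

P(t) = 5t^3 + 5t^2 - 2t + 1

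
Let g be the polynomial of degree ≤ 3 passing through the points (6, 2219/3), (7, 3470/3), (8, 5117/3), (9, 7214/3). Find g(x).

Write g(x) = ax^3 + bx^2 + cx + d. Substituting each data point gives a linear system:
  216a + 36b + 6c + d = 2219/3
  343a + 49b + 7c + d = 3470/3
  512a + 64b + 8c + d = 5117/3
  729a + 81b + 9c + d = 7214/3
Solving the system yields a = 3, b = 3, c = -3, d = 5/3.
So g(x) = 3x³ + 3x² - 3x + 5/3.
Check: g(9) = 7214/3. ✓

g(x) = 3x^3 + 3x^2 - 3x + 5/3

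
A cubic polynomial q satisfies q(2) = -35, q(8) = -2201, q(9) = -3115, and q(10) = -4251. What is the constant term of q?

Write q(n) = an^3 + bn^2 + cn + d. Substituting each data point gives a linear system:
  8a + 4b + 2c + d = -35
  512a + 64b + 8c + d = -2201
  729a + 81b + 9c + d = -3115
  1000a + 100b + 10c + d = -4251
Solving the system yields a = -4, b = -3, c = 5, d = -1.
So q(n) = -4n^3 - 3n^2 + 5n - 1.
The constant term is -1.

-1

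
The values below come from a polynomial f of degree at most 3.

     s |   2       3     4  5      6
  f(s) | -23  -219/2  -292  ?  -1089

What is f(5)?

The 4 known points determine the degree-3 polynomial uniquely.
Write f(s) = as^3 + bs^2 + cs + d. Substituting each data point gives a linear system:
  8a + 4b + 2c + d = -23
  27a + 9b + 3c + d = -219/2
  64a + 16b + 4c + d = -292
  216a + 36b + 6c + d = -1089
Solving the system yields a = -6, b = 6, c = -5/2, d = 6.
So f(s) = -6s^3 + 6s^2 - (5/2)s + 6.
Then f(5) = -1213/2.

-1213/2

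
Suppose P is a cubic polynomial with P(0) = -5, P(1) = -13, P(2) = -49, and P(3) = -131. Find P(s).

Write P(s) = as^3 + bs^2 + cs + d. Substituting each data point gives a linear system:
  d = -5
  a + b + c + d = -13
  8a + 4b + 2c + d = -49
  27a + 9b + 3c + d = -131
Solving the system yields a = -3, b = -5, c = 0, d = -5.
So P(s) = -3s³ - 5s² - 5.
Check: P(2) = -49. ✓

P(s) = -3s^3 - 5s^2 - 5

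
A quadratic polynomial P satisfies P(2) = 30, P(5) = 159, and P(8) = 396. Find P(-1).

9

Write P(t) = at^2 + bt + c. Substituting each data point gives a linear system:
  4a + 2b + c = 30
  25a + 5b + c = 159
  64a + 8b + c = 396
Solving the system yields a = 6, b = 1, c = 4.
So P(t) = 6t^2 + t + 4.
Then P(-1) = 9.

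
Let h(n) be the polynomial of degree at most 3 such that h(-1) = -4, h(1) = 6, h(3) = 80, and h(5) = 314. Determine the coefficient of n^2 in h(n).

2

Write h(n) = an^3 + bn^2 + cn + d. Substituting each data point gives a linear system:
  -a + b - c + d = -4
  a + b + c + d = 6
  27a + 9b + 3c + d = 80
  125a + 25b + 5c + d = 314
Solving the system yields a = 2, b = 2, c = 3, d = -1.
So h(n) = 2n³ + 2n² + 3n - 1.
The coefficient of n^2 is 2.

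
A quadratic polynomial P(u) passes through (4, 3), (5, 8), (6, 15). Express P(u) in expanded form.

Using the Lagrange interpolation formula with nodes 4, 5, 6:
  L_0(u) = (u - 5)(u - 6) / 2
  L_1(u) = (u - 4)(u - 6) / -1
  L_2(u) = (u - 4)(u - 5) / 2
Then P(u) = 3·L_0(u) + 8·L_1(u) + 15·L_2(u).
Expanding and collecting terms gives P(u) = u^2 - 4u + 3.
Check: P(5) = 8. ✓

P(u) = u^2 - 4u + 3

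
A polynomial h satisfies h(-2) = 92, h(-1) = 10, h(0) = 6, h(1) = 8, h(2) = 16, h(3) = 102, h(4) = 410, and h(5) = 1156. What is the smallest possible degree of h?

4

Forward differences of the values at t = -2, -1, 0, 1, 2, 3, 4, 5:
  h  : 92  10  6  8  16  102  410  1156
  Δ  : -82  -4  2  8  86  308  746
  Δ^2: 78  6  6  78  222  438
  Δ^3: -72  0  72  144  216
  Δ^4: 72  72  72  72
  Δ^5: 0  0  0
  Δ^6: 0  0
  Δ^7: 0
The fourth differences are constant (72) and nonzero, while all higher differences vanish, so the minimal degree is 4.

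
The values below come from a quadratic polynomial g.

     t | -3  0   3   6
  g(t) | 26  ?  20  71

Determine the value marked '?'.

5

The 3 known points determine the degree-2 polynomial uniquely.
Write g(t) = at^2 + bt + c. Substituting each data point gives a linear system:
  9a - 3b + c = 26
  9a + 3b + c = 20
  36a + 6b + c = 71
Solving the system yields a = 2, b = -1, c = 5.
So g(t) = 2t² - t + 5.
Then g(0) = 5.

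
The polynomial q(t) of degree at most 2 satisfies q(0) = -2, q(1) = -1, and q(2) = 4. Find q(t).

q(t) = 2t^2 - t - 2

Write q(t) = at^2 + bt + c. Substituting each data point gives a linear system:
  c = -2
  a + b + c = -1
  4a + 2b + c = 4
Solving the system yields a = 2, b = -1, c = -2.
So q(t) = 2t^2 - t - 2.
Check: q(1) = -1. ✓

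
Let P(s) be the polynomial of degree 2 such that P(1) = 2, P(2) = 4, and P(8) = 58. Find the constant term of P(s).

2

Write P(s) = as^2 + bs + c. Substituting each data point gives a linear system:
  a + b + c = 2
  4a + 2b + c = 4
  64a + 8b + c = 58
Solving the system yields a = 1, b = -1, c = 2.
So P(s) = s^2 - s + 2.
The constant term is 2.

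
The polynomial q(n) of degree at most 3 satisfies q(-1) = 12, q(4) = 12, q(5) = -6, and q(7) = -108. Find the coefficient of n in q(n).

-2

Write q(n) = an^3 + bn^2 + cn + d. Substituting each data point gives a linear system:
  -a + b - c + d = 12
  64a + 16b + 4c + d = 12
  125a + 25b + 5c + d = -6
  343a + 49b + 7c + d = -108
Solving the system yields a = -1, b = 5, c = -2, d = 4.
So q(n) = -n³ + 5n² - 2n + 4.
The coefficient of n is -2.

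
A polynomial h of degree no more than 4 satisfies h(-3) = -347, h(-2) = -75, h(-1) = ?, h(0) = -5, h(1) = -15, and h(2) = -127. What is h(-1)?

-13

The 5 known points determine the degree-4 polynomial uniquely.
Write h(s) = as^4 + bs^3 + cs^2 + ds + e. Substituting each data point gives a linear system:
  81a - 27b + 9c - 3d + e = -347
  16a - 8b + 4c - 2d + e = -75
  e = -5
  a + b + c + d + e = -15
  16a + 8b + 4c + 2d + e = -127
Solving the system yields a = -5, b = -4, c = -4, d = 3, e = -5.
So h(s) = -5s⁴ - 4s³ - 4s² + 3s - 5.
Then h(-1) = -13.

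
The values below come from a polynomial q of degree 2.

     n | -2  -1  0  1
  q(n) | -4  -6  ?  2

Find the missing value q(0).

The 3 known points determine the degree-2 polynomial uniquely.
Write q(n) = an^2 + bn + c. Substituting each data point gives a linear system:
  4a - 2b + c = -4
  a - b + c = -6
  a + b + c = 2
Solving the system yields a = 2, b = 4, c = -4.
So q(n) = 2n^2 + 4n - 4.
Then q(0) = -4.

-4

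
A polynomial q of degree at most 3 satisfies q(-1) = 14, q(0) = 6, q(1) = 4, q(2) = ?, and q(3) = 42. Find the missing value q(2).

14

The 4 known points determine the degree-3 polynomial uniquely.
Write q(n) = an^3 + bn^2 + cn + d. Substituting each data point gives a linear system:
  -a + b - c + d = 14
  d = 6
  a + b + c + d = 4
  27a + 9b + 3c + d = 42
Solving the system yields a = 1, b = 3, c = -6, d = 6.
So q(n) = n^3 + 3n^2 - 6n + 6.
Then q(2) = 14.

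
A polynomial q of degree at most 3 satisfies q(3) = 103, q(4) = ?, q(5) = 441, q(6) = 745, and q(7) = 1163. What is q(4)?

On equispaced nodes a degree-3 polynomial has vanishing fourth forward difference, so
  q(3) - 4·q(4) + 6·q(5) - 4·q(6) + q(7) = 0.
Substituting the known values and solving for q(4):
  -4·q(4) = -932
  q(4) = 233.

233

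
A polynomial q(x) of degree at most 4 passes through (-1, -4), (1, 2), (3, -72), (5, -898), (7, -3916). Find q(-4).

Forward differences of the values at x = -1, 1, 3, 5, 7:
  q  : -4  2  -72  -898  -3916
  Δ  : 6  -74  -826  -3018
  Δ^2: -80  -752  -2192
  Δ^3: -672  -1440
  Δ^4: -768
The fourth differences are constant, confirming degree 4.
Interpolating (Newton forward form) and evaluating at x = -4 gives q(-4) = -583.

-583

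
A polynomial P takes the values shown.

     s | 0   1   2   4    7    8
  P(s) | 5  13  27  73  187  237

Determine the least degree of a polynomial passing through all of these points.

Divided differences on the nodes 0, 1, 2, 4, 7, 8:
  order 0: 5  13  27  73  187  237
  order 1: 8  14  23  38  50
  order 2: 3  3  3  3
  order 3: 0  0  0
  order 4: 0  0
  order 5: 0
The order-2 divided differences are all 3 (nonzero) and every higher order vanishes, so the data lies on a polynomial of degree exactly 2.

2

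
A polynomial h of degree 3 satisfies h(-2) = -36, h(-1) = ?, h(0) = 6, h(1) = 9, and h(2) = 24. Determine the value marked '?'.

-3

The 4 known points determine the degree-3 polynomial uniquely.
Write h(s) = as^3 + bs^2 + cs + d. Substituting each data point gives a linear system:
  -8a + 4b - 2c + d = -36
  d = 6
  a + b + c + d = 9
  8a + 4b + 2c + d = 24
Solving the system yields a = 3, b = -3, c = 3, d = 6.
So h(s) = 3s^3 - 3s^2 + 3s + 6.
Then h(-1) = -3.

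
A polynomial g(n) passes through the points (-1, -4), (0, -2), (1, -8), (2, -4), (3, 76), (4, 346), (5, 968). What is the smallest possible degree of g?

4

Forward differences of the values at n = -1, 0, 1, 2, 3, 4, 5:
  g  : -4  -2  -8  -4  76  346  968
  Δ  : 2  -6  4  80  270  622
  Δ^2: -8  10  76  190  352
  Δ^3: 18  66  114  162
  Δ^4: 48  48  48
  Δ^5: 0  0
  Δ^6: 0
The fourth differences are constant (48) and nonzero, while all higher differences vanish, so the minimal degree is 4.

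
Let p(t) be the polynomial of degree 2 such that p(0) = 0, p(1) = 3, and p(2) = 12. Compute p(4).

Forward differences of the values at t = 0, 1, 2:
  p  : 0  3  12
  Δ  : 3  9
  Δ^2: 6
The second differences are constant, confirming degree 2.
Interpolating (Newton forward form) and evaluating at t = 4 gives p(4) = 48.

48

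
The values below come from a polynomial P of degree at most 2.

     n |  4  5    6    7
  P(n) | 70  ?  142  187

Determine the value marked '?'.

On equispaced nodes a degree-2 polynomial has vanishing third forward difference, so
  - P(4) + 3·P(5) - 3·P(6) + P(7) = 0.
Substituting the known values and solving for P(5):
  3·P(5) = 309
  P(5) = 103.

103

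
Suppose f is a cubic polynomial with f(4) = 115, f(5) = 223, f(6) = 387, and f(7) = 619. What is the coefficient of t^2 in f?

-2

Write f(t) = at^3 + bt^2 + ct + d. Substituting each data point gives a linear system:
  64a + 16b + 4c + d = 115
  125a + 25b + 5c + d = 223
  216a + 36b + 6c + d = 387
  343a + 49b + 7c + d = 619
Solving the system yields a = 2, b = -2, c = 4, d = 3.
So f(t) = 2t^3 - 2t^2 + 4t + 3.
The coefficient of t^2 is -2.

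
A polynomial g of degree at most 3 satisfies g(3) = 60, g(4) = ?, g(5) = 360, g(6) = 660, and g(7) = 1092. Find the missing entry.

168

The 4 known points determine the degree-3 polynomial uniquely.
Write g(x) = ax^3 + bx^2 + cx + d. Substituting each data point gives a linear system:
  27a + 9b + 3c + d = 60
  125a + 25b + 5c + d = 360
  216a + 36b + 6c + d = 660
  343a + 49b + 7c + d = 1092
Solving the system yields a = 4, b = -6, c = 2, d = 0.
So g(x) = 4x³ - 6x² + 2x.
Then g(4) = 168.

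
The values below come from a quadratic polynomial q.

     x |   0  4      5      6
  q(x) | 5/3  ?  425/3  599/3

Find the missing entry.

281/3

The 3 known points determine the degree-2 polynomial uniquely.
Write q(x) = ax^2 + bx + c. Substituting each data point gives a linear system:
  c = 5/3
  25a + 5b + c = 425/3
  36a + 6b + c = 599/3
Solving the system yields a = 5, b = 3, c = 5/3.
So q(x) = 5x² + 3x + 5/3.
Then q(4) = 281/3.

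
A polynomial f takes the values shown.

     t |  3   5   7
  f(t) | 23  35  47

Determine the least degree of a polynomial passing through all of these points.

1

Forward differences of the values at t = 3, 5, 7:
  f  : 23  35  47
  Δ  : 12  12
  Δ^2: 0
The first differences are constant (12) and nonzero, while all higher differences vanish, so the minimal degree is 1.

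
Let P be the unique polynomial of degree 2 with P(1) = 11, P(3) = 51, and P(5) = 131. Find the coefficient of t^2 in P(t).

5

Write P(t) = at^2 + bt + c. Substituting each data point gives a linear system:
  a + b + c = 11
  9a + 3b + c = 51
  25a + 5b + c = 131
Solving the system yields a = 5, b = 0, c = 6.
So P(t) = 5t^2 + 6.
The leading coefficient is 5.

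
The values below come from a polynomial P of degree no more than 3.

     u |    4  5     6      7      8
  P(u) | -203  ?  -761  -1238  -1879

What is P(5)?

-424

The 4 known points determine the degree-3 polynomial uniquely.
Write P(u) = au^3 + bu^2 + cu + d. Substituting each data point gives a linear system:
  64a + 16b + 4c + d = -203
  216a + 36b + 6c + d = -761
  343a + 49b + 7c + d = -1238
  512a + 64b + 8c + d = -1879
Solving the system yields a = -4, b = 2, c = 5, d = 1.
So P(u) = -4u³ + 2u² + 5u + 1.
Then P(5) = -424.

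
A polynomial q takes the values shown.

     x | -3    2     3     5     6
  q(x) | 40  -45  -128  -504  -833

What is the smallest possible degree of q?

3

Divided differences on the nodes -3, 2, 3, 5, 6:
  order 0: 40  -45  -128  -504  -833
  order 1: -17  -83  -188  -329
  order 2: -11  -35  -47
  order 3: -3  -3
  order 4: 0
The order-3 divided differences are all -3 (nonzero) and every higher order vanishes, so the data lies on a polynomial of degree exactly 3.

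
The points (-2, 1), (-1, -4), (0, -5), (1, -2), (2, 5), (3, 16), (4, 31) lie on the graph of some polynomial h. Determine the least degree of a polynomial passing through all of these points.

Forward differences of the values at x = -2, -1, 0, 1, 2, 3, 4:
  h  : 1  -4  -5  -2  5  16  31
  Δ  : -5  -1  3  7  11  15
  Δ^2: 4  4  4  4  4
  Δ^3: 0  0  0  0
  Δ^4: 0  0  0
  Δ^5: 0  0
  Δ^6: 0
The second differences are constant (4) and nonzero, while all higher differences vanish, so the minimal degree is 2.

2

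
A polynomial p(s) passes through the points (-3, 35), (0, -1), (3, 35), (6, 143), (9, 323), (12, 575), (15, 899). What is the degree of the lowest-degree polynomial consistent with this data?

Forward differences of the values at s = -3, 0, 3, 6, 9, 12, 15:
  p  : 35  -1  35  143  323  575  899
  Δ  : -36  36  108  180  252  324
  Δ^2: 72  72  72  72  72
  Δ^3: 0  0  0  0
  Δ^4: 0  0  0
  Δ^5: 0  0
  Δ^6: 0
The second differences are constant (72) and nonzero, while all higher differences vanish, so the minimal degree is 2.

2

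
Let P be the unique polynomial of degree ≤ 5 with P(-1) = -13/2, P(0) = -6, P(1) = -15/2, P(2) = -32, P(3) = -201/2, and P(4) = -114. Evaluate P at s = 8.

Forward differences of the values at s = -1, 0, 1, 2, 3, 4:
  P  : -13/2  -6  -15/2  -32  -201/2  -114
  Δ  : 1/2  -3/2  -49/2  -137/2  -27/2
  Δ^2: -2  -23  -44  55
  Δ^3: -21  -21  99
  Δ^4: 0  120
  Δ^5: 120
The fifth differences are constant, confirming degree 5.
Interpolating (Newton forward form) and evaluating at s = 8 gives P(8) = 13282.

13282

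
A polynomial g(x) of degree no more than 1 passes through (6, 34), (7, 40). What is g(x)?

Using the Lagrange interpolation formula with nodes 6, 7:
  L_0(x) = (x - 7) / -1
  L_1(x) = (x - 6) / 1
Then g(x) = 34·L_0(x) + 40·L_1(x).
Expanding and collecting terms gives g(x) = 6x - 2.
Check: g(7) = 40. ✓

g(x) = 6x - 2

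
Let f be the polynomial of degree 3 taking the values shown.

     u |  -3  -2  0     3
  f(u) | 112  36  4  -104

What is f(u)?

f(u) = -4u^3 + 4

Using the Lagrange interpolation formula with nodes -3, -2, 0, 3:
  L_0(u) = (u + 2)u(u - 3) / -18
  L_1(u) = (u + 3)u(u - 3) / 10
  L_2(u) = (u + 3)(u + 2)(u - 3) / -18
  L_3(u) = (u + 3)(u + 2)u / 90
Then f(u) = 112·L_0(u) + 36·L_1(u) + 4·L_2(u) - 104·L_3(u).
Expanding and collecting terms gives f(u) = -4u^3 + 4.
Check: f(3) = -104. ✓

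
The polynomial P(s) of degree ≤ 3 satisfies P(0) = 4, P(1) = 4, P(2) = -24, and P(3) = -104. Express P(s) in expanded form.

Write P(s) = as^3 + bs^2 + cs + d. Substituting each data point gives a linear system:
  d = 4
  a + b + c + d = 4
  8a + 4b + 2c + d = -24
  27a + 9b + 3c + d = -104
Solving the system yields a = -4, b = -2, c = 6, d = 4.
So P(s) = -4s^3 - 2s^2 + 6s + 4.
Check: P(3) = -104. ✓

P(s) = -4s^3 - 2s^2 + 6s + 4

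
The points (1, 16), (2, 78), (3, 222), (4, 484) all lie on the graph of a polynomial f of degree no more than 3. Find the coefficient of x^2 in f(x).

5

Write f(x) = ax^3 + bx^2 + cx + d. Substituting each data point gives a linear system:
  a + b + c + d = 16
  8a + 4b + 2c + d = 78
  27a + 9b + 3c + d = 222
  64a + 16b + 4c + d = 484
Solving the system yields a = 6, b = 5, c = 5, d = 0.
So f(x) = 6x^3 + 5x^2 + 5x.
The coefficient of x^2 is 5.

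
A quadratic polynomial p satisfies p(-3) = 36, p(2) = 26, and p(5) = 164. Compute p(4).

106

Using the Lagrange interpolation formula with nodes -3, 2, 5:
  L_0(x) = (x - 2)(x - 5) / 40
  L_1(x) = (x + 3)(x - 5) / -15
  L_2(x) = (x + 3)(x - 2) / 24
Then p(x) = 36·L_0(x) + 26·L_1(x) + 164·L_2(x).
Expanding and collecting terms gives p(x) = 6x² + 4x - 6.
Evaluating at x = 4: p(4) = 106.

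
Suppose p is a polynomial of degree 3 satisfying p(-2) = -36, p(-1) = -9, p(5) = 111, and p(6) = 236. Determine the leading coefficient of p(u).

2

Write p(u) = au^3 + bu^2 + cu + d. Substituting each data point gives a linear system:
  -8a + 4b - 2c + d = -36
  -a + b - c + d = -9
  125a + 25b + 5c + d = 111
  216a + 36b + 6c + d = 236
Solving the system yields a = 2, b = -5, c = -2, d = -4.
So p(u) = 2u^3 - 5u^2 - 2u - 4.
The leading coefficient is 2.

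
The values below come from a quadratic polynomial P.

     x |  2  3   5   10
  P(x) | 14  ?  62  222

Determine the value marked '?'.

The 3 known points determine the degree-2 polynomial uniquely.
Write P(x) = ax^2 + bx + c. Substituting each data point gives a linear system:
  4a + 2b + c = 14
  25a + 5b + c = 62
  100a + 10b + c = 222
Solving the system yields a = 2, b = 2, c = 2.
So P(x) = 2x^2 + 2x + 2.
Then P(3) = 26.

26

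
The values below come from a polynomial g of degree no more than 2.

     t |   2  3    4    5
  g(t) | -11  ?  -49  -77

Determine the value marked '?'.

-27

On equispaced nodes a degree-2 polynomial has vanishing third forward difference, so
  - g(2) + 3·g(3) - 3·g(4) + g(5) = 0.
Substituting the known values and solving for g(3):
  3·g(3) = -81
  g(3) = -27.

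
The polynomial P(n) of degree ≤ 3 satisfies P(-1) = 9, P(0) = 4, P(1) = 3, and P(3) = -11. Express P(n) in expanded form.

P(n) = -n^3 + 2n^2 - 2n + 4

Write P(n) = an^3 + bn^2 + cn + d. Substituting each data point gives a linear system:
  -a + b - c + d = 9
  d = 4
  a + b + c + d = 3
  27a + 9b + 3c + d = -11
Solving the system yields a = -1, b = 2, c = -2, d = 4.
So P(n) = -n^3 + 2n^2 - 2n + 4.
Check: P(1) = 3. ✓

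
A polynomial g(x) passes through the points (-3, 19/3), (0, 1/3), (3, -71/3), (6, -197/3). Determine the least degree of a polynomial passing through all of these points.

Forward differences of the values at x = -3, 0, 3, 6:
  g  : 19/3  1/3  -71/3  -197/3
  Δ  : -6  -24  -42
  Δ^2: -18  -18
  Δ^3: 0
The second differences are constant (-18) and nonzero, while all higher differences vanish, so the minimal degree is 2.

2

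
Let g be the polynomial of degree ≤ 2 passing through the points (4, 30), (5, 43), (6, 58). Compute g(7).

Forward differences of the values at s = 4, 5, 6:
  g  : 30  43  58
  Δ  : 13  15
  Δ^2: 2
The second differences are constant, confirming degree 2.
Interpolating (Newton forward form) and evaluating at s = 7 gives g(7) = 75.

75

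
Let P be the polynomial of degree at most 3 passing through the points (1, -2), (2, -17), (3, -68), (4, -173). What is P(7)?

Using the Lagrange interpolation formula with nodes 1, 2, 3, 4:
  L_0(s) = (s - 2)(s - 3)(s - 4) / -6
  L_1(s) = (s - 1)(s - 3)(s - 4) / 2
  L_2(s) = (s - 1)(s - 2)(s - 4) / -2
  L_3(s) = (s - 1)(s - 2)(s - 3) / 6
Then P(s) = -2·L_0(s) - 17·L_1(s) - 68·L_2(s) - 173·L_3(s).
Expanding and collecting terms gives P(s) = -3s³ + 6s - 5.
Evaluating at s = 7: P(7) = -992.

-992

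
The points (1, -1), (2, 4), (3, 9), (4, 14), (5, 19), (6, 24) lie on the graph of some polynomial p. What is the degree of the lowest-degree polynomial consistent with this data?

1

Forward differences of the values at u = 1, 2, 3, 4, 5, 6:
  p  : -1  4  9  14  19  24
  Δ  : 5  5  5  5  5
  Δ^2: 0  0  0  0
  Δ^3: 0  0  0
  Δ^4: 0  0
  Δ^5: 0
The first differences are constant (5) and nonzero, while all higher differences vanish, so the minimal degree is 1.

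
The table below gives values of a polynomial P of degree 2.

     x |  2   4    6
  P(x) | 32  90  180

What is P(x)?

Write P(x) = ax^2 + bx + c. Substituting each data point gives a linear system:
  4a + 2b + c = 32
  16a + 4b + c = 90
  36a + 6b + c = 180
Solving the system yields a = 4, b = 5, c = 6.
So P(x) = 4x² + 5x + 6.
Check: P(4) = 90. ✓

P(x) = 4x^2 + 5x + 6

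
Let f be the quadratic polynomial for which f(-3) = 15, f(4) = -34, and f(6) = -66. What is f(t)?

f(t) = -t^2 - 6t + 6

Write f(t) = at^2 + bt + c. Substituting each data point gives a linear system:
  9a - 3b + c = 15
  16a + 4b + c = -34
  36a + 6b + c = -66
Solving the system yields a = -1, b = -6, c = 6.
So f(t) = -t² - 6t + 6.
Check: f(6) = -66. ✓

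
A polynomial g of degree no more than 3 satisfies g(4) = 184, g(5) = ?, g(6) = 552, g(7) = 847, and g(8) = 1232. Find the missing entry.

On equispaced nodes a degree-3 polynomial has vanishing fourth forward difference, so
  g(4) - 4·g(5) + 6·g(6) - 4·g(7) + g(8) = 0.
Substituting the known values and solving for g(5):
  -4·g(5) = -1340
  g(5) = 335.

335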